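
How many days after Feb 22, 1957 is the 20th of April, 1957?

57

Feb 22, 1957 → Mar 22, 1957: 28 days (February has 28).
Mar 22, 1957 → Apr 20, 1957: 29 days.
Total: 57 days.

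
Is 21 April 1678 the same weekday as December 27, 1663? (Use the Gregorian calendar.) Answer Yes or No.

Yes

From Dec 27, 1663 to Apr 21, 1678 is 5229 days.
5229 mod 7 = 0, so they are the same weekday.
(Dec 27, 1663 is a Thursday; Apr 21, 1678 is a Thursday.)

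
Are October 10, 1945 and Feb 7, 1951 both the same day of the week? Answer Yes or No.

From Oct 10, 1945 to Feb 7, 1951 is 1946 days.
1946 mod 7 = 0, so they are the same weekday.
(Oct 10, 1945 is a Wednesday; Feb 7, 1951 is a Wednesday.)

Yes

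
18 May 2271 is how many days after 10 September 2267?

1346

Sep 10, 2267 → Sep 10, 2268: 366 days (Feb 29, 2268 is in that span).
Sep 10, 2268 → Sep 10, 2269: 365 days.
Sep 10, 2269 → Sep 10, 2270: 365 days.
Sep 10, 2270 → Oct 10, 2270: 30 days (September has 30).
Oct 10, 2270 → Nov 10, 2270: 31 days (October has 31).
Nov 10, 2270 → Dec 10, 2270: 30 days (November has 30).
Dec 10, 2270 → Jan 10, 2271: 31 days (December has 31).
Jan 10, 2271 → Feb 10, 2271: 31 days (January has 31).
Feb 10, 2271 → Mar 10, 2271: 28 days (February has 28).
Mar 10, 2271 → Apr 10, 2271: 31 days (March has 31).
Apr 10, 2271 → May 10, 2271: 30 days (April has 30).
May 10, 2271 → May 18, 2271: 8 days.
Total: 1346 days.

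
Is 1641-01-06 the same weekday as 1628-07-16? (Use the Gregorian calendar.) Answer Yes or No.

From Jul 16, 1628 to Jan 6, 1641 is 4557 days.
4557 mod 7 = 0, so they are the same weekday.
(Jul 16, 1628 is a Sunday; Jan 6, 1641 is a Sunday.)

Yes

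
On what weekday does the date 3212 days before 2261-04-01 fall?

Tuesday

Apr 1, 2261 is a Monday.
3212 mod 7 = 6, so 3212 days before a Monday is Monday − 6 = Tuesday.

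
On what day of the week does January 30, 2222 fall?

Doomsday rule: the anchor day for the 2200s is Friday. For year 22: 22÷12 = 1 r 10, and 10÷4 = 2, so 1+10+2 = 13.
Friday + 13 ≡ Thursday — that's 2222's doomsday.
In January the doomsday date is Jan 3 (2222 is not a leap year).
Jan 30 is 27 days after Jan 3; 27 mod 7 = 6, so Thursday + 6 = Wednesday.

Wednesday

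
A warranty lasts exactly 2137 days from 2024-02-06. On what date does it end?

December 13, 2029

+366 (one year; includes Feb 29, 2024) → Feb 6, 2025 (1771 left).
+365 (one year) → Feb 6, 2026 (1406 left).
+365 (one year) → Feb 6, 2027 (1041 left).
+365 (one year) → Feb 6, 2028 (676 left).
+366 (one year; includes Feb 29, 2028) → Feb 6, 2029 (310 left).
Feb has 28 days: +23 → Mar 1, 2029 (287 left).
Mar has 31 days: +31 → Apr 1, 2029 (256 left).
Apr has 30 days: +30 → May 1, 2029 (226 left).
May has 31 days: +31 → Jun 1, 2029 (195 left).
Jun has 30 days: +30 → Jul 1, 2029 (165 left).
Jul has 31 days: +31 → Aug 1, 2029 (134 left).
Aug has 31 days: +31 → Sep 1, 2029 (103 left).
Sep has 30 days: +30 → Oct 1, 2029 (73 left).
Oct has 31 days: +31 → Nov 1, 2029 (42 left).
Nov has 30 days: +30 → Dec 1, 2029 (12 left).
+12 → Dec 13, 2029.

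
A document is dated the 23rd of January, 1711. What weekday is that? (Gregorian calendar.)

Friday

Doomsday rule: the anchor day for the 1700s is Sunday. For year 11: 11÷12 = 0 r 11, and 11÷4 = 2, so 0+11+2 = 13.
Sunday + 13 ≡ Saturday — that's 1711's doomsday.
In January the doomsday date is Jan 3 (1711 is not a leap year).
Jan 23 is 20 days after Jan 3; 20 mod 7 = 6, so Saturday + 6 = Friday.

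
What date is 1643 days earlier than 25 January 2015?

July 27, 2010

−365 (one year) → Jan 25, 2014 (1278 left).
−365 (one year) → Jan 25, 2013 (913 left).
−366 (one year; includes Feb 29, 2012) → Jan 25, 2012 (547 left).
−365 (one year) → Jan 25, 2011 (182 left).
−25 → Dec 31, 2010 (end of Dec, 31 days; 157 left).
−31 → Nov 30, 2010 (end of Nov, 30 days; 126 left).
−30 → Oct 31, 2010 (end of Oct, 31 days; 96 left).
−31 → Sep 30, 2010 (end of Sep, 30 days; 65 left).
−30 → Aug 31, 2010 (end of Aug, 31 days; 35 left).
−31 → Jul 31, 2010 (end of Jul, 31 days; 4 left).
−4 → Jul 27, 2010.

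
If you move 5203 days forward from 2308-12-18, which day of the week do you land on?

Sunday

First find the weekday of Dec 18, 2308. Doomsday rule: the anchor day for the 2300s is Wednesday. For year 08: 8÷12 = 0 r 8, and 8÷4 = 2, so 0+8+2 = 10.
Wednesday + 10 ≡ Saturday — that's 2308's doomsday.
In December the doomsday date is Dec 12.
Dec 18 is 6 days after Dec 12; 6 mod 7 = 6, so Saturday + 6 = Friday.
5203 mod 7 = 2, so 5203 days after a Friday is Friday + 2 = Sunday.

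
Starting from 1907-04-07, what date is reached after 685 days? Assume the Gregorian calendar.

+366 (one year; includes Feb 29, 1908) → Apr 7, 1908 (319 left).
Apr has 30 days: +24 → May 1, 1908 (295 left).
May has 31 days: +31 → Jun 1, 1908 (264 left).
Jun has 30 days: +30 → Jul 1, 1908 (234 left).
Jul has 31 days: +31 → Aug 1, 1908 (203 left).
Aug has 31 days: +31 → Sep 1, 1908 (172 left).
Sep has 30 days: +30 → Oct 1, 1908 (142 left).
Oct has 31 days: +31 → Nov 1, 1908 (111 left).
Nov has 30 days: +30 → Dec 1, 1908 (81 left).
Dec has 31 days: +31 → Jan 1, 1909 (50 left).
Jan has 31 days: +31 → Feb 1, 1909 (19 left).
+19 → Feb 20, 1909.

February 20, 1909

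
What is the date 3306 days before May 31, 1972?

−366 (one year; includes Feb 29, 1972) → May 31, 1971 (2940 left).
−365 (one year) → May 31, 1970 (2575 left).
−365 (one year) → May 31, 1969 (2210 left).
−365 (one year) → May 31, 1968 (1845 left).
−366 (one year; includes Feb 29, 1968) → May 31, 1967 (1479 left).
−365 (one year) → May 31, 1966 (1114 left).
−365 (one year) → May 31, 1965 (749 left).
−365 (one year) → May 31, 1964 (384 left).
−31 → Apr 30, 1964 (end of Apr, 30 days; 353 left).
−30 → Mar 31, 1964 (end of Mar, 31 days; 323 left).
−31 → Feb 29, 1964 (end of Feb, 29 days; 292 left).
−29 → Jan 31, 1964 (end of Jan, 31 days; 263 left).
−31 → Dec 31, 1963 (end of Dec, 31 days; 232 left).
−31 → Nov 30, 1963 (end of Nov, 30 days; 201 left).
−30 → Oct 31, 1963 (end of Oct, 31 days; 171 left).
−31 → Sep 30, 1963 (end of Sep, 30 days; 140 left).
−30 → Aug 31, 1963 (end of Aug, 31 days; 110 left).
−31 → Jul 31, 1963 (end of Jul, 31 days; 79 left).
−31 → Jun 30, 1963 (end of Jun, 30 days; 48 left).
−30 → May 31, 1963 (end of May, 31 days; 18 left).
−18 → May 13, 1963.

May 13, 1963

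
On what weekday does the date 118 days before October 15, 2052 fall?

Wednesday

Oct 15, 2052 is a Tuesday.
118 mod 7 = 6, so 118 days before a Tuesday is Tuesday − 6 = Wednesday.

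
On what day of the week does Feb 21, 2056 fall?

Monday

Doomsday rule: the anchor day for the 2000s is Tuesday. For year 56: 56÷12 = 4 r 8, and 8÷4 = 2, so 4+8+2 = 14.
Tuesday + 14 ≡ Tuesday — that's 2056's doomsday.
In February the doomsday date is Feb 29 (2056 is a leap year (divisible by 4)).
Feb 21 is 8 days before Feb 29; 8 mod 7 = 1, so Tuesday − 1 = Monday.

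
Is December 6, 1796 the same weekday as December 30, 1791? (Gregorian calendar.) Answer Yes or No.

From Dec 30, 1791 to Dec 6, 1796 is 1803 days.
1803 mod 7 = 4, so they are different weekdays.
(Dec 30, 1791 is a Friday; Dec 6, 1796 is a Tuesday.)

No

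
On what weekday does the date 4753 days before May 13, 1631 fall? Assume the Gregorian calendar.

Tuesday

First find the weekday of May 13, 1631. Doomsday rule: the anchor day for the 1600s is Tuesday. For year 31: 31÷12 = 2 r 7, and 7÷4 = 1, so 2+7+1 = 10.
Tuesday + 10 ≡ Friday — that's 1631's doomsday.
In May the doomsday date is May 9.
May 13 is 4 days after May 9; 4 mod 7 = 4, so Friday + 4 = Tuesday.
4753 mod 7 = 0, so 4753 days before a Tuesday is Tuesday − 0 = Tuesday.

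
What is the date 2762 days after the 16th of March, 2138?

+365 (one year) → Mar 16, 2139 (2397 left).
+366 (one year; includes Feb 29, 2140) → Mar 16, 2140 (2031 left).
+365 (one year) → Mar 16, 2141 (1666 left).
+365 (one year) → Mar 16, 2142 (1301 left).
+365 (one year) → Mar 16, 2143 (936 left).
+366 (one year; includes Feb 29, 2144) → Mar 16, 2144 (570 left).
+365 (one year) → Mar 16, 2145 (205 left).
Mar has 31 days: +16 → Apr 1, 2145 (189 left).
Apr has 30 days: +30 → May 1, 2145 (159 left).
May has 31 days: +31 → Jun 1, 2145 (128 left).
Jun has 30 days: +30 → Jul 1, 2145 (98 left).
Jul has 31 days: +31 → Aug 1, 2145 (67 left).
Aug has 31 days: +31 → Sep 1, 2145 (36 left).
Sep has 30 days: +30 → Oct 1, 2145 (6 left).
+6 → Oct 7, 2145.

October 7, 2145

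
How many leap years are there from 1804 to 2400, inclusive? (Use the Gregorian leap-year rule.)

146

Multiples of 4 in [1804,2400]: 150.
Of those, multiples of 100: 6 (not leap unless ÷400).
Multiples of 400: 2.
Leap years = 150 − 6 + 2 = 146.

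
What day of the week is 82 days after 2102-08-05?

Thursday

Aug 5, 2102 is a Saturday.
82 mod 7 = 5, so 82 days after a Saturday is Saturday + 5 = Thursday.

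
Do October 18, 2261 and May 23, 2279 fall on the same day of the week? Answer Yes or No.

From Oct 18, 2261 to May 23, 2279 is 6426 days.
6426 mod 7 = 0, so they are the same weekday.
(Oct 18, 2261 is a Friday; May 23, 2279 is a Friday.)

Yes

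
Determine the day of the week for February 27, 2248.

Doomsday rule: the anchor day for the 2200s is Friday. For year 48: 48÷12 = 4 r 0, and 0÷4 = 0, so 4+0+0 = 4.
Friday + 4 ≡ Tuesday — that's 2248's doomsday.
In February the doomsday date is Feb 29 (2248 is a leap year (divisible by 4)).
Feb 27 is 2 days before Feb 29; 2 mod 7 = 2, so Tuesday − 2 = Sunday.

Sunday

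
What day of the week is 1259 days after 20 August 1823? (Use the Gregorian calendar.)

Aug 20, 1823 is a Wednesday.
1259 mod 7 = 6, so 1259 days after a Wednesday is Wednesday + 6 = Tuesday.

Tuesday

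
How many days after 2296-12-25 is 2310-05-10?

4883

Dec 25, 2296 → Dec 25, 2297: 365 days.
Dec 25, 2297 → Dec 25, 2298: 365 days.
Dec 25, 2298 → Dec 25, 2299: 365 days.
Dec 25, 2299 → Dec 25, 2300: 365 days.
Dec 25, 2300 → Dec 25, 2301: 365 days.
Dec 25, 2301 → Dec 25, 2302: 365 days.
Dec 25, 2302 → Dec 25, 2303: 365 days.
Dec 25, 2303 → Dec 25, 2304: 366 days (Feb 29, 2304 is in that span).
Dec 25, 2304 → Dec 25, 2305: 365 days.
Dec 25, 2305 → Dec 25, 2306: 365 days.
Dec 25, 2306 → Dec 25, 2307: 365 days.
Dec 25, 2307 → Dec 25, 2308: 366 days (Feb 29, 2308 is in that span).
Dec 25, 2308 → Dec 25, 2309: 365 days.
Dec 25, 2309 → Jan 25, 2310: 31 days (December has 31).
Jan 25, 2310 → Feb 25, 2310: 31 days (January has 31).
Feb 25, 2310 → Mar 25, 2310: 28 days (February has 28).
Mar 25, 2310 → Apr 25, 2310: 31 days (March has 31).
Apr 25, 2310 → May 10, 2310: 15 days.
Total: 4883 days.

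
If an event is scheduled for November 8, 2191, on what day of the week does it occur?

Doomsday rule: the anchor day for the 2100s is Sunday. For year 91: 91÷12 = 7 r 7, and 7÷4 = 1, so 7+7+1 = 15.
Sunday + 15 ≡ Monday — that's 2191's doomsday.
In November the doomsday date is Nov 7.
Nov 8 is 1 day after Nov 7; 1 mod 7 = 1, so Monday + 1 = Tuesday.

Tuesday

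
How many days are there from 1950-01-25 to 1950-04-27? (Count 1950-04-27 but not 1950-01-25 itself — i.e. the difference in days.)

92

Jan 25, 1950 → Feb 25, 1950: 31 days (January has 31).
Feb 25, 1950 → Mar 25, 1950: 28 days (February has 28).
Mar 25, 1950 → Apr 25, 1950: 31 days (March has 31).
Apr 25, 1950 → Apr 27, 1950: 2 days.
Total: 92 days.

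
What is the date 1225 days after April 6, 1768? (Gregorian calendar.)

August 14, 1771

+365 (one year) → Apr 6, 1769 (860 left).
+365 (one year) → Apr 6, 1770 (495 left).
+365 (one year) → Apr 6, 1771 (130 left).
Apr has 30 days: +25 → May 1, 1771 (105 left).
May has 31 days: +31 → Jun 1, 1771 (74 left).
Jun has 30 days: +30 → Jul 1, 1771 (44 left).
Jul has 31 days: +31 → Aug 1, 1771 (13 left).
+13 → Aug 14, 1771.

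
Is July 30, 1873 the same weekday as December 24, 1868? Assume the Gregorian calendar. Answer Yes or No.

No

From Dec 24, 1868 to Jul 30, 1873 is 1679 days.
1679 mod 7 = 6, so they are different weekdays.
(Dec 24, 1868 is a Thursday; Jul 30, 1873 is a Wednesday.)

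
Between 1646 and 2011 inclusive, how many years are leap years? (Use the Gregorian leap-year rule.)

88

Multiples of 4 in [1646,2011]: 91.
Of those, multiples of 100: 4 (not leap unless ÷400).
Multiples of 400: 1.
Leap years = 91 − 4 + 1 = 88.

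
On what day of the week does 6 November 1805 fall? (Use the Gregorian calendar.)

Wednesday

Doomsday rule: the anchor day for the 1800s is Friday. For year 05: 5÷12 = 0 r 5, and 5÷4 = 1, so 0+5+1 = 6.
Friday + 6 ≡ Thursday — that's 1805's doomsday.
In November the doomsday date is Nov 7.
Nov 6 is 1 day before Nov 7; 1 mod 7 = 1, so Thursday − 1 = Wednesday.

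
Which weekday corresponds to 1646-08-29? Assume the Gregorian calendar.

Wednesday

Doomsday rule: the anchor day for the 1600s is Tuesday. For year 46: 46÷12 = 3 r 10, and 10÷4 = 2, so 3+10+2 = 15.
Tuesday + 15 ≡ Wednesday — that's 1646's doomsday.
In August the doomsday date is Aug 8.
Aug 29 is 21 days after Aug 8; 21 mod 7 = 0, so Wednesday + 0 = Wednesday.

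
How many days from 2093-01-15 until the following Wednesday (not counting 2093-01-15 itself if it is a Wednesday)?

6

Jan 15, 2093 is a Thursday.
From Thursday to the next Wednesday is 6 days.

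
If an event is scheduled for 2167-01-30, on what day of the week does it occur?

Friday

Doomsday rule: the anchor day for the 2100s is Sunday. For year 67: 67÷12 = 5 r 7, and 7÷4 = 1, so 5+7+1 = 13.
Sunday + 13 ≡ Saturday — that's 2167's doomsday.
In January the doomsday date is Jan 3 (2167 is not a leap year).
Jan 30 is 27 days after Jan 3; 27 mod 7 = 6, so Saturday + 6 = Friday.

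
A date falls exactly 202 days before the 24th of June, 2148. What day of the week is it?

First find the weekday of Jun 24, 2148. Doomsday rule: the anchor day for the 2100s is Sunday. For year 48: 48÷12 = 4 r 0, and 0÷4 = 0, so 4+0+0 = 4.
Sunday + 4 ≡ Thursday — that's 2148's doomsday.
In June the doomsday date is Jun 6.
Jun 24 is 18 days after Jun 6; 18 mod 7 = 4, so Thursday + 4 = Monday.
202 mod 7 = 6, so 202 days before a Monday is Monday − 6 = Tuesday.

Tuesday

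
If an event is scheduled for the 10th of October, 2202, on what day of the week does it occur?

Doomsday rule: the anchor day for the 2200s is Friday. For year 02: 2÷12 = 0 r 2, and 2÷4 = 0, so 0+2+0 = 2.
Friday + 2 ≡ Sunday — that's 2202's doomsday.
In October the doomsday date is Oct 10.
Oct 10 is the doomsday itself: Sunday.

Sunday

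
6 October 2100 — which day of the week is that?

Wednesday

January 1, 2100 is a Friday.
Jan 1, 2100 → Feb 1, 2100: 31 days (January has 31).
Feb 1, 2100 → Mar 1, 2100: 28 days (February has 28).
Mar 1, 2100 → Apr 1, 2100: 31 days (March has 31).
Apr 1, 2100 → May 1, 2100: 30 days (April has 30).
May 1, 2100 → Jun 1, 2100: 31 days (May has 31).
Jun 1, 2100 → Jul 1, 2100: 30 days (June has 30).
Jul 1, 2100 → Aug 1, 2100: 31 days (July has 31).
Aug 1, 2100 → Sep 1, 2100: 31 days (August has 31).
Sep 1, 2100 → Oct 1, 2100: 30 days (September has 30).
Oct 1, 2100 → Oct 6, 2100: 5 days.
Total: 278 days.
278 mod 7 = 5, so Friday + 5 = Wednesday.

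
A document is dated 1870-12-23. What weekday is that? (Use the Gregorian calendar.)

Friday

Doomsday rule: the anchor day for the 1800s is Friday. For year 70: 70÷12 = 5 r 10, and 10÷4 = 2, so 5+10+2 = 17.
Friday + 17 ≡ Monday — that's 1870's doomsday.
In December the doomsday date is Dec 12.
Dec 23 is 11 days after Dec 12; 11 mod 7 = 4, so Monday + 4 = Friday.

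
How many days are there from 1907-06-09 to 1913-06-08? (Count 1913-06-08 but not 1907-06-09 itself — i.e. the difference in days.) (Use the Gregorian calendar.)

Jun 9, 1907 → Jun 9, 1908: 366 days (Feb 29, 1908 is in that span).
Jun 9, 1908 → Jun 9, 1909: 365 days.
Jun 9, 1909 → Jun 9, 1910: 365 days.
Jun 9, 1910 → Jun 9, 1911: 365 days.
Jun 9, 1911 → Jun 9, 1912: 366 days (Feb 29, 1912 is in that span).
Jun 9, 1912 → Jul 9, 1912: 30 days (June has 30).
Jul 9, 1912 → Aug 9, 1912: 31 days (July has 31).
Aug 9, 1912 → Sep 9, 1912: 31 days (August has 31).
Sep 9, 1912 → Oct 9, 1912: 30 days (September has 30).
Oct 9, 1912 → Nov 9, 1912: 31 days (October has 31).
Nov 9, 1912 → Dec 9, 1912: 30 days (November has 30).
Dec 9, 1912 → Jan 9, 1913: 31 days (December has 31).
Jan 9, 1913 → Feb 9, 1913: 31 days (January has 31).
Feb 9, 1913 → Mar 9, 1913: 28 days (February has 28).
Mar 9, 1913 → Apr 9, 1913: 31 days (March has 31).
Apr 9, 1913 → May 9, 1913: 30 days (April has 30).
May 9, 1913 → Jun 8, 1913: 30 days.
Total: 2191 days.

2191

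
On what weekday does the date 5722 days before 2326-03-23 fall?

Saturday

Mar 23, 2326 is a Tuesday.
5722 mod 7 = 3, so 5722 days before a Tuesday is Tuesday − 3 = Saturday.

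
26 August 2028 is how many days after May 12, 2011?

6316

May 12, 2011 → May 12, 2012: 366 days (Feb 29, 2012 is in that span).
May 12, 2012 → May 12, 2013: 365 days.
May 12, 2013 → May 12, 2014: 365 days.
May 12, 2014 → May 12, 2015: 365 days.
May 12, 2015 → May 12, 2016: 366 days (Feb 29, 2016 is in that span).
May 12, 2016 → May 12, 2017: 365 days.
May 12, 2017 → May 12, 2018: 365 days.
May 12, 2018 → May 12, 2019: 365 days.
May 12, 2019 → May 12, 2020: 366 days (Feb 29, 2020 is in that span).
May 12, 2020 → May 12, 2021: 365 days.
May 12, 2021 → May 12, 2022: 365 days.
May 12, 2022 → May 12, 2023: 365 days.
May 12, 2023 → May 12, 2024: 366 days (Feb 29, 2024 is in that span).
May 12, 2024 → May 12, 2025: 365 days.
May 12, 2025 → May 12, 2026: 365 days.
May 12, 2026 → May 12, 2027: 365 days.
May 12, 2027 → May 12, 2028: 366 days (Feb 29, 2028 is in that span).
May 12, 2028 → Jun 12, 2028: 31 days (May has 31).
Jun 12, 2028 → Jul 12, 2028: 30 days (June has 30).
Jul 12, 2028 → Aug 12, 2028: 31 days (July has 31).
Aug 12, 2028 → Aug 26, 2028: 14 days.
Total: 6316 days.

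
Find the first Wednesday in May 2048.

May 6, 2048

May 1, 2048 is a Friday.
The first Wednesday is therefore May 6 (5 days later).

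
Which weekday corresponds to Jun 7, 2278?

Friday

Doomsday rule: the anchor day for the 2200s is Friday. For year 78: 78÷12 = 6 r 6, and 6÷4 = 1, so 6+6+1 = 13.
Friday + 13 ≡ Thursday — that's 2278's doomsday.
In June the doomsday date is Jun 6.
Jun 7 is 1 day after Jun 6; 1 mod 7 = 1, so Thursday + 1 = Friday.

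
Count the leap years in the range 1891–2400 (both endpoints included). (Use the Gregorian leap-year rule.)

Multiples of 4 in [1891,2400]: 128.
Of those, multiples of 100: 6 (not leap unless ÷400).
Multiples of 400: 2.
Leap years = 128 − 6 + 2 = 124.

124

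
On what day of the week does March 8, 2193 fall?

Friday

Doomsday rule: the anchor day for the 2100s is Sunday. For year 93: 93÷12 = 7 r 9, and 9÷4 = 2, so 7+9+2 = 18.
Sunday + 18 ≡ Thursday — that's 2193's doomsday.
In March the doomsday date is Mar 14.
Mar 8 is 6 days before Mar 14; 6 mod 7 = 6, so Thursday − 6 = Friday.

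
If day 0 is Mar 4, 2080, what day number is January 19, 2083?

1051

Mar 4, 2080 → Mar 4, 2081: 365 days.
Mar 4, 2081 → Mar 4, 2082: 365 days.
Mar 4, 2082 → Apr 4, 2082: 31 days (March has 31).
Apr 4, 2082 → May 4, 2082: 30 days (April has 30).
May 4, 2082 → Jun 4, 2082: 31 days (May has 31).
Jun 4, 2082 → Jul 4, 2082: 30 days (June has 30).
Jul 4, 2082 → Aug 4, 2082: 31 days (July has 31).
Aug 4, 2082 → Sep 4, 2082: 31 days (August has 31).
Sep 4, 2082 → Oct 4, 2082: 30 days (September has 30).
Oct 4, 2082 → Nov 4, 2082: 31 days (October has 31).
Nov 4, 2082 → Dec 4, 2082: 30 days (November has 30).
Dec 4, 2082 → Jan 4, 2083: 31 days (December has 31).
Jan 4, 2083 → Jan 19, 2083: 15 days.
Total: 1051 days.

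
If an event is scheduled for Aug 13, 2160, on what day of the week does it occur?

Doomsday rule: the anchor day for the 2100s is Sunday. For year 60: 60÷12 = 5 r 0, and 0÷4 = 0, so 5+0+0 = 5.
Sunday + 5 ≡ Friday — that's 2160's doomsday.
In August the doomsday date is Aug 8.
Aug 13 is 5 days after Aug 8; 5 mod 7 = 5, so Friday + 5 = Wednesday.

Wednesday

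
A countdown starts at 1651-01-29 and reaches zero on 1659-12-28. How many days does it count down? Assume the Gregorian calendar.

3255

Jan 29, 1651 → Jan 29, 1652: 365 days.
Jan 29, 1652 → Jan 29, 1653: 366 days (Feb 29, 1652 is in that span).
Jan 29, 1653 → Jan 29, 1654: 365 days.
Jan 29, 1654 → Jan 29, 1655: 365 days.
Jan 29, 1655 → Jan 29, 1656: 365 days.
Jan 29, 1656 → Jan 29, 1657: 366 days (Feb 29, 1656 is in that span).
Jan 29, 1657 → Jan 29, 1658: 365 days.
Jan 29, 1658 → Jan 29, 1659: 365 days.
Jan 29, 1659 → Feb 28, 1659: 30 days (January has 31).
Feb 28, 1659 → Mar 28, 1659: 28 days (February has 28).
Mar 28, 1659 → Apr 28, 1659: 31 days (March has 31).
Apr 28, 1659 → May 28, 1659: 30 days (April has 30).
May 28, 1659 → Jun 28, 1659: 31 days (May has 31).
Jun 28, 1659 → Jul 28, 1659: 30 days (June has 30).
Jul 28, 1659 → Aug 28, 1659: 31 days (July has 31).
Aug 28, 1659 → Sep 28, 1659: 31 days (August has 31).
Sep 28, 1659 → Oct 28, 1659: 30 days (September has 30).
Oct 28, 1659 → Nov 28, 1659: 31 days (October has 31).
Nov 28, 1659 → Dec 28, 1659: 30 days.
Total: 3255 days.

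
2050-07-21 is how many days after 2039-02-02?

Feb 2, 2039 → Feb 2, 2040: 365 days.
Feb 2, 2040 → Feb 2, 2041: 366 days (Feb 29, 2040 is in that span).
Feb 2, 2041 → Feb 2, 2042: 365 days.
Feb 2, 2042 → Feb 2, 2043: 365 days.
Feb 2, 2043 → Feb 2, 2044: 365 days.
Feb 2, 2044 → Feb 2, 2045: 366 days (Feb 29, 2044 is in that span).
Feb 2, 2045 → Feb 2, 2046: 365 days.
Feb 2, 2046 → Feb 2, 2047: 365 days.
Feb 2, 2047 → Feb 2, 2048: 365 days.
Feb 2, 2048 → Feb 2, 2049: 366 days (Feb 29, 2048 is in that span).
Feb 2, 2049 → Feb 2, 2050: 365 days.
Feb 2, 2050 → Mar 2, 2050: 28 days (February has 28).
Mar 2, 2050 → Apr 2, 2050: 31 days (March has 31).
Apr 2, 2050 → May 2, 2050: 30 days (April has 30).
May 2, 2050 → Jun 2, 2050: 31 days (May has 31).
Jun 2, 2050 → Jul 2, 2050: 30 days (June has 30).
Jul 2, 2050 → Jul 21, 2050: 19 days.
Total: 4187 days.

4187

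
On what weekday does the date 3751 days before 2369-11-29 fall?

First find the weekday of Nov 29, 2369. Doomsday rule: the anchor day for the 2300s is Wednesday. For year 69: 69÷12 = 5 r 9, and 9÷4 = 2, so 5+9+2 = 16.
Wednesday + 16 ≡ Friday — that's 2369's doomsday.
In November the doomsday date is Nov 7.
Nov 29 is 22 days after Nov 7; 22 mod 7 = 1, so Friday + 1 = Saturday.
3751 mod 7 = 6, so 3751 days before a Saturday is Saturday − 6 = Sunday.

Sunday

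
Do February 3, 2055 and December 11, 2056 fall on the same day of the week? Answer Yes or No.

From Feb 3, 2055 to Dec 11, 2056 is 677 days.
677 mod 7 = 5, so they are different weekdays.
(Feb 3, 2055 is a Wednesday; Dec 11, 2056 is a Monday.)

No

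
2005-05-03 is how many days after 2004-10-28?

187

Oct 28, 2004 → Nov 28, 2004: 31 days (October has 31).
Nov 28, 2004 → Dec 28, 2004: 30 days (November has 30).
Dec 28, 2004 → Jan 28, 2005: 31 days (December has 31).
Jan 28, 2005 → Feb 28, 2005: 31 days (January has 31).
Feb 28, 2005 → Mar 28, 2005: 28 days (February has 28).
Mar 28, 2005 → Apr 28, 2005: 31 days (March has 31).
Apr 28, 2005 → May 3, 2005: 5 days.
Total: 187 days.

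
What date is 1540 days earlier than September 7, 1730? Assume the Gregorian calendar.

−365 (one year) → Sep 7, 1729 (1175 left).
−365 (one year) → Sep 7, 1728 (810 left).
−366 (one year; includes Feb 29, 1728) → Sep 7, 1727 (444 left).
−365 (one year) → Sep 7, 1726 (79 left).
−7 → Aug 31, 1726 (end of Aug, 31 days; 72 left).
−31 → Jul 31, 1726 (end of Jul, 31 days; 41 left).
−31 → Jun 30, 1726 (end of Jun, 30 days; 10 left).
−10 → Jun 20, 1726.

June 20, 1726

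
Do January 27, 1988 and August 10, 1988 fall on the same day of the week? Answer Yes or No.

Yes

From Jan 27, 1988 to Aug 10, 1988 is 196 days.
196 mod 7 = 0, so they are the same weekday.
(Jan 27, 1988 is a Wednesday; Aug 10, 1988 is a Wednesday.)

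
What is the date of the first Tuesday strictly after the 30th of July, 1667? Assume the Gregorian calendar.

Jul 30, 1667 is a Saturday.
From Saturday to the next Tuesday is 3 days.
Jul 30, 1667 + 3 = Aug 2, 1667.

August 2, 1667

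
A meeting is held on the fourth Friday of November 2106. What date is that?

November 26, 2106

November 1, 2106 is a Monday.
The first Friday is therefore November 5 (4 days later).
The fourth Friday is 5 + 3×7 = November 26.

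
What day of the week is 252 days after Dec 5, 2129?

First find the weekday of Dec 5, 2129. Doomsday rule: the anchor day for the 2100s is Sunday. For year 29: 29÷12 = 2 r 5, and 5÷4 = 1, so 2+5+1 = 8.
Sunday + 8 ≡ Monday — that's 2129's doomsday.
In December the doomsday date is Dec 12.
Dec 5 is 7 days before Dec 12; 7 mod 7 = 0, so Monday − 0 = Monday.
252 mod 7 = 0, so 252 days after a Monday is Monday + 0 = Monday.

Monday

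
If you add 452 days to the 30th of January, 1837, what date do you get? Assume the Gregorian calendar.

April 27, 1838

+365 (one year) → Jan 30, 1838 (87 left).
Jan has 31 days: +2 → Feb 1, 1838 (85 left).
Feb has 28 days: +28 → Mar 1, 1838 (57 left).
Mar has 31 days: +31 → Apr 1, 1838 (26 left).
+26 → Apr 27, 1838.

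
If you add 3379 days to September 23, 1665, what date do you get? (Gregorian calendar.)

December 24, 1674

+365 (one year) → Sep 23, 1666 (3014 left).
+365 (one year) → Sep 23, 1667 (2649 left).
+366 (one year; includes Feb 29, 1668) → Sep 23, 1668 (2283 left).
+365 (one year) → Sep 23, 1669 (1918 left).
+365 (one year) → Sep 23, 1670 (1553 left).
+365 (one year) → Sep 23, 1671 (1188 left).
+366 (one year; includes Feb 29, 1672) → Sep 23, 1672 (822 left).
+365 (one year) → Sep 23, 1673 (457 left).
+365 (one year) → Sep 23, 1674 (92 left).
Sep has 30 days: +8 → Oct 1, 1674 (84 left).
Oct has 31 days: +31 → Nov 1, 1674 (53 left).
Nov has 30 days: +30 → Dec 1, 1674 (23 left).
+23 → Dec 24, 1674.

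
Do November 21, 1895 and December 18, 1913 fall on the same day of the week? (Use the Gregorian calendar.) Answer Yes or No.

Yes

From Nov 21, 1895 to Dec 18, 1913 is 6601 days.
6601 mod 7 = 0, so they are the same weekday.
(Nov 21, 1895 is a Thursday; Dec 18, 1913 is a Thursday.)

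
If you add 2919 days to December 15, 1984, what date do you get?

+365 (one year) → Dec 15, 1985 (2554 left).
+365 (one year) → Dec 15, 1986 (2189 left).
+365 (one year) → Dec 15, 1987 (1824 left).
+366 (one year; includes Feb 29, 1988) → Dec 15, 1988 (1458 left).
+365 (one year) → Dec 15, 1989 (1093 left).
+365 (one year) → Dec 15, 1990 (728 left).
+365 (one year) → Dec 15, 1991 (363 left).
Dec has 31 days: +17 → Jan 1, 1992 (346 left).
Jan has 31 days: +31 → Feb 1, 1992 (315 left).
Feb has 29 days: +29 → Mar 1, 1992 (286 left).
Mar has 31 days: +31 → Apr 1, 1992 (255 left).
Apr has 30 days: +30 → May 1, 1992 (225 left).
May has 31 days: +31 → Jun 1, 1992 (194 left).
Jun has 30 days: +30 → Jul 1, 1992 (164 left).
Jul has 31 days: +31 → Aug 1, 1992 (133 left).
Aug has 31 days: +31 → Sep 1, 1992 (102 left).
Sep has 30 days: +30 → Oct 1, 1992 (72 left).
Oct has 31 days: +31 → Nov 1, 1992 (41 left).
Nov has 30 days: +30 → Dec 1, 1992 (11 left).
+11 → Dec 12, 1992.

December 12, 1992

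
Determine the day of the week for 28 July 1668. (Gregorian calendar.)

Doomsday rule: the anchor day for the 1600s is Tuesday. For year 68: 68÷12 = 5 r 8, and 8÷4 = 2, so 5+8+2 = 15.
Tuesday + 15 ≡ Wednesday — that's 1668's doomsday.
In July the doomsday date is Jul 11.
Jul 28 is 17 days after Jul 11; 17 mod 7 = 3, so Wednesday + 3 = Saturday.

Saturday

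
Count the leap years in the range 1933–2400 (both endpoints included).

114

Multiples of 4 in [1933,2400]: 117.
Of those, multiples of 100: 5 (not leap unless ÷400).
Multiples of 400: 2.
Leap years = 117 − 5 + 2 = 114.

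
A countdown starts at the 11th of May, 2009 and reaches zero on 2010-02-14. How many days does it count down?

279

May 11, 2009 → Jun 11, 2009: 31 days (May has 31).
Jun 11, 2009 → Jul 11, 2009: 30 days (June has 30).
Jul 11, 2009 → Aug 11, 2009: 31 days (July has 31).
Aug 11, 2009 → Sep 11, 2009: 31 days (August has 31).
Sep 11, 2009 → Oct 11, 2009: 30 days (September has 30).
Oct 11, 2009 → Nov 11, 2009: 31 days (October has 31).
Nov 11, 2009 → Dec 11, 2009: 30 days (November has 30).
Dec 11, 2009 → Jan 11, 2010: 31 days (December has 31).
Jan 11, 2010 → Feb 11, 2010: 31 days (January has 31).
Feb 11, 2010 → Feb 14, 2010: 3 days.
Total: 279 days.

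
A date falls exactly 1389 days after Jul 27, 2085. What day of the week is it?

First find the weekday of Jul 27, 2085. Doomsday rule: the anchor day for the 2000s is Tuesday. For year 85: 85÷12 = 7 r 1, and 1÷4 = 0, so 7+1+0 = 8.
Tuesday + 8 ≡ Wednesday — that's 2085's doomsday.
In July the doomsday date is Jul 11.
Jul 27 is 16 days after Jul 11; 16 mod 7 = 2, so Wednesday + 2 = Friday.
1389 mod 7 = 3, so 1389 days after a Friday is Friday + 3 = Monday.

Monday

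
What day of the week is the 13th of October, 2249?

Doomsday rule: the anchor day for the 2200s is Friday. For year 49: 49÷12 = 4 r 1, and 1÷4 = 0, so 4+1+0 = 5.
Friday + 5 ≡ Wednesday — that's 2249's doomsday.
In October the doomsday date is Oct 10.
Oct 13 is 3 days after Oct 10; 3 mod 7 = 3, so Wednesday + 3 = Saturday.

Saturday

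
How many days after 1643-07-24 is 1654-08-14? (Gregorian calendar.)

Jul 24, 1643 → Jul 24, 1644: 366 days (Feb 29, 1644 is in that span).
Jul 24, 1644 → Jul 24, 1645: 365 days.
Jul 24, 1645 → Jul 24, 1646: 365 days.
Jul 24, 1646 → Jul 24, 1647: 365 days.
Jul 24, 1647 → Jul 24, 1648: 366 days (Feb 29, 1648 is in that span).
Jul 24, 1648 → Jul 24, 1649: 365 days.
Jul 24, 1649 → Jul 24, 1650: 365 days.
Jul 24, 1650 → Jul 24, 1651: 365 days.
Jul 24, 1651 → Jul 24, 1652: 366 days (Feb 29, 1652 is in that span).
Jul 24, 1652 → Jul 24, 1653: 365 days.
Jul 24, 1653 → Aug 24, 1653: 31 days (July has 31).
Aug 24, 1653 → Sep 24, 1653: 31 days (August has 31).
Sep 24, 1653 → Oct 24, 1653: 30 days (September has 30).
Oct 24, 1653 → Nov 24, 1653: 31 days (October has 31).
Nov 24, 1653 → Dec 24, 1653: 30 days (November has 30).
Dec 24, 1653 → Jan 24, 1654: 31 days (December has 31).
Jan 24, 1654 → Feb 24, 1654: 31 days (January has 31).
Feb 24, 1654 → Mar 24, 1654: 28 days (February has 28).
Mar 24, 1654 → Apr 24, 1654: 31 days (March has 31).
Apr 24, 1654 → May 24, 1654: 30 days (April has 30).
May 24, 1654 → Jun 24, 1654: 31 days (May has 31).
Jun 24, 1654 → Jul 24, 1654: 30 days (June has 30).
Jul 24, 1654 → Aug 14, 1654: 21 days.
Total: 4039 days.

4039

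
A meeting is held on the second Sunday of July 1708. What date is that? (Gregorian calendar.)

July 1, 1708 is a Sunday.
The first Sunday is therefore July 1 (same day).
The second Sunday is 1 + 1×7 = July 8.

July 8, 1708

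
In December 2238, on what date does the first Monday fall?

December 1, 2238 is a Saturday.
The first Monday is therefore December 3 (2 days later).

December 3, 2238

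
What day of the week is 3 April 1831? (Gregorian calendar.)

Sunday

Doomsday rule: the anchor day for the 1800s is Friday. For year 31: 31÷12 = 2 r 7, and 7÷4 = 1, so 2+7+1 = 10.
Friday + 10 ≡ Monday — that's 1831's doomsday.
In April the doomsday date is Apr 4.
Apr 3 is 1 day before Apr 4; 1 mod 7 = 1, so Monday − 1 = Sunday.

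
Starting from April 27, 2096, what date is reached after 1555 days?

+365 (one year) → Apr 27, 2097 (1190 left).
+365 (one year) → Apr 27, 2098 (825 left).
+365 (one year) → Apr 27, 2099 (460 left).
+365 (one year) → Apr 27, 2100 (95 left).
Apr has 30 days: +4 → May 1, 2100 (91 left).
May has 31 days: +31 → Jun 1, 2100 (60 left).
Jun has 30 days: +30 → Jul 1, 2100 (30 left).
+30 → Jul 31, 2100.

July 31, 2100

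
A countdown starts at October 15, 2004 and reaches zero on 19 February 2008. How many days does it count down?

1222

Oct 15, 2004 → Oct 15, 2005: 365 days.
Oct 15, 2005 → Oct 15, 2006: 365 days.
Oct 15, 2006 → Oct 15, 2007: 365 days.
Oct 15, 2007 → Nov 15, 2007: 31 days (October has 31).
Nov 15, 2007 → Dec 15, 2007: 30 days (November has 30).
Dec 15, 2007 → Jan 15, 2008: 31 days (December has 31).
Jan 15, 2008 → Feb 15, 2008: 31 days (January has 31).
Feb 15, 2008 → Feb 19, 2008: 4 days.
Total: 1222 days.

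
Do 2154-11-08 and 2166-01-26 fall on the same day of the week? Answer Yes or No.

No

From Nov 8, 2154 to Jan 26, 2166 is 4097 days.
4097 mod 7 = 2, so they are different weekdays.
(Nov 8, 2154 is a Friday; Jan 26, 2166 is a Sunday.)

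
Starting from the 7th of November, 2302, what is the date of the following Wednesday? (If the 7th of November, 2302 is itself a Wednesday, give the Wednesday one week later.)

Nov 7, 2302 is a Friday.
From Friday to the next Wednesday is 5 days.
Nov 7, 2302 + 5 = Nov 12, 2302.

November 12, 2302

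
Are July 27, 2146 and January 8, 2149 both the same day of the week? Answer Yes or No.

Yes

From Jul 27, 2146 to Jan 8, 2149 is 896 days.
896 mod 7 = 0, so they are the same weekday.
(Jul 27, 2146 is a Wednesday; Jan 8, 2149 is a Wednesday.)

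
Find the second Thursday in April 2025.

April 1, 2025 is a Tuesday.
The first Thursday is therefore April 3 (2 days later).
The second Thursday is 3 + 1×7 = April 10.

April 10, 2025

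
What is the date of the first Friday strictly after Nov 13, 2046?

November 16, 2046

Nov 13, 2046 is a Tuesday.
From Tuesday to the next Friday is 3 days.
Nov 13, 2046 + 3 = Nov 16, 2046.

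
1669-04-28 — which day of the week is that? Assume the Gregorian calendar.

Sunday

Doomsday rule: the anchor day for the 1600s is Tuesday. For year 69: 69÷12 = 5 r 9, and 9÷4 = 2, so 5+9+2 = 16.
Tuesday + 16 ≡ Thursday — that's 1669's doomsday.
In April the doomsday date is Apr 4.
Apr 28 is 24 days after Apr 4; 24 mod 7 = 3, so Thursday + 3 = Sunday.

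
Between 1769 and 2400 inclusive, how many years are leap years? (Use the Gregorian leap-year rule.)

Multiples of 4 in [1769,2400]: 158.
Of those, multiples of 100: 7 (not leap unless ÷400).
Multiples of 400: 2.
Leap years = 158 − 7 + 2 = 153.

153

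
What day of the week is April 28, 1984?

Saturday

Doomsday rule: the anchor day for the 1900s is Wednesday. For year 84: 84÷12 = 7 r 0, and 0÷4 = 0, so 7+0+0 = 7.
Wednesday + 7 ≡ Wednesday — that's 1984's doomsday.
In April the doomsday date is Apr 4.
Apr 28 is 24 days after Apr 4; 24 mod 7 = 3, so Wednesday + 3 = Saturday.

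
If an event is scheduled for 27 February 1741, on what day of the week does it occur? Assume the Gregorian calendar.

Doomsday rule: the anchor day for the 1700s is Sunday. For year 41: 41÷12 = 3 r 5, and 5÷4 = 1, so 3+5+1 = 9.
Sunday + 9 ≡ Tuesday — that's 1741's doomsday.
In February the doomsday date is Feb 28 (1741 is not a leap year).
Feb 27 is 1 day before Feb 28; 1 mod 7 = 1, so Tuesday − 1 = Monday.

Monday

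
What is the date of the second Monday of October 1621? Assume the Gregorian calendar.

October 11, 1621

October 1, 1621 is a Friday.
The first Monday is therefore October 4 (3 days later).
The second Monday is 4 + 1×7 = October 11.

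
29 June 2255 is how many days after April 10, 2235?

7385

Apr 10, 2235 → Apr 10, 2236: 366 days (Feb 29, 2236 is in that span).
Apr 10, 2236 → Apr 10, 2237: 365 days.
Apr 10, 2237 → Apr 10, 2238: 365 days.
Apr 10, 2238 → Apr 10, 2239: 365 days.
Apr 10, 2239 → Apr 10, 2240: 366 days (Feb 29, 2240 is in that span).
Apr 10, 2240 → Apr 10, 2241: 365 days.
Apr 10, 2241 → Apr 10, 2242: 365 days.
Apr 10, 2242 → Apr 10, 2243: 365 days.
Apr 10, 2243 → Apr 10, 2244: 366 days (Feb 29, 2244 is in that span).
Apr 10, 2244 → Apr 10, 2245: 365 days.
Apr 10, 2245 → Apr 10, 2246: 365 days.
Apr 10, 2246 → Apr 10, 2247: 365 days.
Apr 10, 2247 → Apr 10, 2248: 366 days (Feb 29, 2248 is in that span).
Apr 10, 2248 → Apr 10, 2249: 365 days.
Apr 10, 2249 → Apr 10, 2250: 365 days.
Apr 10, 2250 → Apr 10, 2251: 365 days.
Apr 10, 2251 → Apr 10, 2252: 366 days (Feb 29, 2252 is in that span).
Apr 10, 2252 → Apr 10, 2253: 365 days.
Apr 10, 2253 → Apr 10, 2254: 365 days.
Apr 10, 2254 → Apr 10, 2255: 365 days.
Apr 10, 2255 → May 10, 2255: 30 days (April has 30).
May 10, 2255 → Jun 10, 2255: 31 days (May has 31).
Jun 10, 2255 → Jun 29, 2255: 19 days.
Total: 7385 days.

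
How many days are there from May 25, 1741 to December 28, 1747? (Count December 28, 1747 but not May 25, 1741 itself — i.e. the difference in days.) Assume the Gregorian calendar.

May 25, 1741 → May 25, 1742: 365 days.
May 25, 1742 → May 25, 1743: 365 days.
May 25, 1743 → May 25, 1744: 366 days (Feb 29, 1744 is in that span).
May 25, 1744 → May 25, 1745: 365 days.
May 25, 1745 → May 25, 1746: 365 days.
May 25, 1746 → May 25, 1747: 365 days.
May 25, 1747 → Jun 25, 1747: 31 days (May has 31).
Jun 25, 1747 → Jul 25, 1747: 30 days (June has 30).
Jul 25, 1747 → Aug 25, 1747: 31 days (July has 31).
Aug 25, 1747 → Sep 25, 1747: 31 days (August has 31).
Sep 25, 1747 → Oct 25, 1747: 30 days (September has 30).
Oct 25, 1747 → Nov 25, 1747: 31 days (October has 31).
Nov 25, 1747 → Dec 25, 1747: 30 days (November has 30).
Dec 25, 1747 → Dec 28, 1747: 3 days.
Total: 2408 days.

2408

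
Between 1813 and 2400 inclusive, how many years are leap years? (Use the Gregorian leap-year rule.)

143

Multiples of 4 in [1813,2400]: 147.
Of those, multiples of 100: 6 (not leap unless ÷400).
Multiples of 400: 2.
Leap years = 147 − 6 + 2 = 143.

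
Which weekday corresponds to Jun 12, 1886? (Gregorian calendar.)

Saturday

Doomsday rule: the anchor day for the 1800s is Friday. For year 86: 86÷12 = 7 r 2, and 2÷4 = 0, so 7+2+0 = 9.
Friday + 9 ≡ Sunday — that's 1886's doomsday.
In June the doomsday date is Jun 6.
Jun 12 is 6 days after Jun 6; 6 mod 7 = 6, so Sunday + 6 = Saturday.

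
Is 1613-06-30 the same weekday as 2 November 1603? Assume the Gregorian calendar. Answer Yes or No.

From Nov 2, 1603 to Jun 30, 1613 is 3528 days.
3528 mod 7 = 0, so they are the same weekday.
(Nov 2, 1603 is a Sunday; Jun 30, 1613 is a Sunday.)

Yes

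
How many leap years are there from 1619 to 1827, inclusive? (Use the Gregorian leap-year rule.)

50

Multiples of 4 in [1619,1827]: 52.
Of those, multiples of 100: 2 (not leap unless ÷400).
Multiples of 400: 0.
Leap years = 52 − 2 + 0 = 50.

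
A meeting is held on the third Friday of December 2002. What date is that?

December 20, 2002

December 1, 2002 is a Sunday.
The first Friday is therefore December 6 (5 days later).
The third Friday is 6 + 2×7 = December 20.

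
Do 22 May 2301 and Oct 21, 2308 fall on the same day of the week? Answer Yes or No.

From May 22, 2301 to Oct 21, 2308 is 2709 days.
2709 mod 7 = 0, so they are the same weekday.
(May 22, 2301 is a Wednesday; Oct 21, 2308 is a Wednesday.)

Yes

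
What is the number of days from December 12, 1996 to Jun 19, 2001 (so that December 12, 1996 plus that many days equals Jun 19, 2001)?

1650

Dec 12, 1996 → Dec 12, 1997: 365 days.
Dec 12, 1997 → Dec 12, 1998: 365 days.
Dec 12, 1998 → Dec 12, 1999: 365 days.
Dec 12, 1999 → Dec 12, 2000: 366 days (Feb 29, 2000 is in that span).
Dec 12, 2000 → Jan 12, 2001: 31 days (December has 31).
Jan 12, 2001 → Feb 12, 2001: 31 days (January has 31).
Feb 12, 2001 → Mar 12, 2001: 28 days (February has 28).
Mar 12, 2001 → Apr 12, 2001: 31 days (March has 31).
Apr 12, 2001 → May 12, 2001: 30 days (April has 30).
May 12, 2001 → Jun 12, 2001: 31 days (May has 31).
Jun 12, 2001 → Jun 19, 2001: 7 days.
Total: 1650 days.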